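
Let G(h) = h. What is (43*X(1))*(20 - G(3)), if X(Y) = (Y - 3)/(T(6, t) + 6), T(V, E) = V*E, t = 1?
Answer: -731/6 ≈ -121.83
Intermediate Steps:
T(V, E) = E*V
X(Y) = -¼ + Y/12 (X(Y) = (Y - 3)/(1*6 + 6) = (-3 + Y)/(6 + 6) = (-3 + Y)/12 = (-3 + Y)*(1/12) = -¼ + Y/12)
(43*X(1))*(20 - G(3)) = (43*(-¼ + (1/12)*1))*(20 - 1*3) = (43*(-¼ + 1/12))*(20 - 3) = (43*(-⅙))*17 = -43/6*17 = -731/6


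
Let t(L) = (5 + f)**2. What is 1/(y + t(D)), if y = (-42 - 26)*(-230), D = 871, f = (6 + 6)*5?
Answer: 1/19865 ≈ 5.0340e-5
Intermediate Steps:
f = 60 (f = 12*5 = 60)
y = 15640 (y = -68*(-230) = 15640)
t(L) = 4225 (t(L) = (5 + 60)**2 = 65**2 = 4225)
1/(y + t(D)) = 1/(15640 + 4225) = 1/19865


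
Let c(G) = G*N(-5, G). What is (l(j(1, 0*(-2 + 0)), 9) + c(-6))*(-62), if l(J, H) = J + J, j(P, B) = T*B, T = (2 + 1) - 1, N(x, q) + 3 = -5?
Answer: -2976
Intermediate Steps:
N(x, q) = -8 (N(x, q) = -3 - 5 = -8)
T = 2 (T = 3 - 1 = 2)
c(G) = -8*G (c(G) = G*(-8) = -8*G)
j(P, B) = 2*B
l(J, H) = 2*J
(l(j(1, 0*(-2 + 0)), 9) + c(-6))*(-62) = (2*(2*(0*(-2 + 0))) - 8*(-6))*(-62) = (2*(2*(0*(-2))) + 48)*(-62) = (2*(2*0) + 48)*(-62) = (2*0 + 48)*(-62) = (0 + 48)*(-62) = 48*(-62) = -2976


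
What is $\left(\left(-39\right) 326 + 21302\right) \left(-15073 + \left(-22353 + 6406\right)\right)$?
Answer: $-266399760$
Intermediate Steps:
$\left(\left(-39\right) 326 + 21302\right) \left(-15073 + \left(-22353 + 6406\right)\right) = \left(-12714 + 21302\right) \left(-15073 - 15947\right) = 8588 \left(-31020\right) = -266399760$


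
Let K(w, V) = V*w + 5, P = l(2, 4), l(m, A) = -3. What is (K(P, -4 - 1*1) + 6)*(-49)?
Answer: -1274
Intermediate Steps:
P = -3
K(w, V) = 5 + V*w
(K(P, -4 - 1*1) + 6)*(-49) = ((5 + (-4 - 1*1)*(-3)) + 6)*(-49) = ((5 + (-4 - 1)*(-3)) + 6)*(-49) = ((5 - 5*(-3)) + 6)*(-49) = ((5 + 15) + 6)*(-49) = (20 + 6)*(-49) = 26*(-49) = -1274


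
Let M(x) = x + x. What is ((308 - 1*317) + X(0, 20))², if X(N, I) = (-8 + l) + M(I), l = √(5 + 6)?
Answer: (23 + √11)² ≈ 692.56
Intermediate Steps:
M(x) = 2*x
l = √11 ≈ 3.3166
X(N, I) = -8 + √11 + 2*I (X(N, I) = (-8 + √11) + 2*I = -8 + √11 + 2*I)
((308 - 1*317) + X(0, 20))² = ((308 - 1*317) + (-8 + √11 + 2*20))² = ((308 - 317) + (-8 + √11 + 40))² = (-9 + (32 + √11))² = (23 + √11)²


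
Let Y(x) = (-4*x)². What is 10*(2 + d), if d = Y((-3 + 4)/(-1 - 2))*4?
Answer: 820/9 ≈ 91.111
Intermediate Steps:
Y(x) = 16*x²
d = 64/9 (d = (16*((-3 + 4)/(-1 - 2))²)*4 = (16*(1/(-3))²)*4 = (16*(1*(-⅓))²)*4 = (16*(-⅓)²)*4 = (16*(⅑))*4 = (16/9)*4 = 64/9 ≈ 7.1111)
10*(2 + d) = 10*(2 + 64/9) = 10*(82/9) = 820/9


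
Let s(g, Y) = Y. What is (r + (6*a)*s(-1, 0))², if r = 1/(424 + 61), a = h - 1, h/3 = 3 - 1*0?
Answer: 1/235225 ≈ 4.2512e-6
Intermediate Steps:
h = 9 (h = 3*(3 - 1*0) = 3*(3 + 0) = 3*3 = 9)
a = 8 (a = 9 - 1 = 8)
r = 1/485 ≈ 0.0020619
(r + (6*a)*s(-1, 0))² = (1/485 + (6*8)*0)² = (1/485 + 48*0)² = (1/485 + 0)² = (1/485)² = 1/235225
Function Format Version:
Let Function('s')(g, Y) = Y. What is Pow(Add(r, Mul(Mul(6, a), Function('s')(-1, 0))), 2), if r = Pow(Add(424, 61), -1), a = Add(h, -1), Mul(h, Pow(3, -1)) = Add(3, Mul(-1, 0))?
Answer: Rational(1, 235225) ≈ 4.2512e-6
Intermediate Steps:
h = 9 (h = Mul(3, Add(3, Mul(-1, 0))) = Mul(3, Add(3, 0)) = Mul(3, 3) = 9)
a = 8 (a = Add(9, -1) = 8)
r = Rational(1, 485) (r = Pow(485, -1) = Rational(1, 485) ≈ 0.0020619)
Pow(Add(r, Mul(Mul(6, a), Function('s')(-1, 0))), 2) = Pow(Add(Rational(1, 485), Mul(Mul(6, 8), 0)), 2) = Pow(Add(Rational(1, 485), Mul(48, 0)), 2) = Pow(Add(Rational(1, 485), 0), 2) = Pow(Rational(1, 485), 2) = Rational(1, 235225)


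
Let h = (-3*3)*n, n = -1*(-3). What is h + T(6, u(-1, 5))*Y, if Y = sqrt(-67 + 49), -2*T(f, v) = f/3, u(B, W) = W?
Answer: -27 - 3*I*sqrt(2) ≈ -27.0 - 4.2426*I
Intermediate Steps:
n = 3
T(f, v) = -f/6 (T(f, v) = -f/(2*3) = -f/6)
h = -27 (h = -3*3*3 = -9*3 = -27)
Y = 3*I*sqrt(2) (Y = sqrt(-18) = 3*I*sqrt(2) ≈ 4.2426*I)
h + T(6, u(-1, 5))*Y = -27 + (-1/6*6)*(3*I*sqrt(2)) = -27 - 3*I*sqrt(2)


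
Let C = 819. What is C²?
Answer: 670761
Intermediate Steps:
C² = 819² = 670761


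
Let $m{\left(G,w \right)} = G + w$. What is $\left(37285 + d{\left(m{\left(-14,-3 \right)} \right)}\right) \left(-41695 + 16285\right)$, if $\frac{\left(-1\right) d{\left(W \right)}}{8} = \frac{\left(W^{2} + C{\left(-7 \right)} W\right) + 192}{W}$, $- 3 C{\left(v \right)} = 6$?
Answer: $- \frac{16210690650}{17} \approx -9.5357 \cdot 10^{8}$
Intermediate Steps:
$C{\left(v \right)} = -2$ ($C{\left(v \right)} = \left(- \frac{1}{3}\right) 6 = -2$)
$d{\left(W \right)} = - \frac{8 \left(192 + W^{2} - 2 W\right)}{W}$ ($d{\left(W \right)} = - 8 \frac{\left(W^{2} - 2 W\right) + 192}{W} = - 8 \frac{192 + W^{2} - 2 W}{W} = - \frac{8 \left(192 + W^{2} - 2 W\right)}{W}$)
$\left(37285 + d{\left(m{\left(-14,-3 \right)} \right)}\right) \left(-41695 + 16285\right) = \left(37285 - \left(-16 + 8 \left(-14 - 3\right) + \frac{1536}{-14 - 3}\right)\right) \left(-41695 + 16285\right) = \left(37285 - \left(-152 - \frac{1536}{17}\right)\right) \left(-25410\right) = \left(37285 + \left(16 - - \frac{1536}{17} + 136\right)\right) \left(-25410\right) = \left(37285 + \left(16 + \frac{1536}{17} + 136\right)\right) \left(-25410\right) = \left(37285 + \frac{4120}{17}\right) \left(-25410\right) = \frac{637965}{17} \left(-25410\right) = - \frac{16210690650}{17}$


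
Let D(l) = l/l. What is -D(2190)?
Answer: -1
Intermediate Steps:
D(l) = 1
-D(2190) = -1*1 = -1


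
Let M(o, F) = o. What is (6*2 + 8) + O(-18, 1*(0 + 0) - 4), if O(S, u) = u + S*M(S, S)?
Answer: 340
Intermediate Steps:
O(S, u) = u + S² (O(S, u) = u + S*S = u + S²)
(6*2 + 8) + O(-18, 1*(0 + 0) - 4) = (6*2 + 8) + ((1*(0 + 0) - 4) + (-18)²) = (12 + 8) + ((1*0 - 4) + 324) = 20 + ((0 - 4) + 324) = 20 + (-4 + 324) = 20 + 320 = 340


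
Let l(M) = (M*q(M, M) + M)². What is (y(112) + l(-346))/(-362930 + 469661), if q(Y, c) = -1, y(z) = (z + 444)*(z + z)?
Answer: 124544/106731 ≈ 1.1669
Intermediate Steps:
y(z) = 2*z*(444 + z) (y(z) = (444 + z)*(2*z) = 2*z*(444 + z))
l(M) = 0 (l(M) = (M*(-1) + M)² = (-M + M)² = 0² = 0)
(y(112) + l(-346))/(-362930 + 469661) = (2*112*(444 + 112) + 0)/(-362930 + 469661) = (2*112*556 + 0)/106731 = (124544 + 0)*(1/106731) = 124544*(1/106731) = 124544/106731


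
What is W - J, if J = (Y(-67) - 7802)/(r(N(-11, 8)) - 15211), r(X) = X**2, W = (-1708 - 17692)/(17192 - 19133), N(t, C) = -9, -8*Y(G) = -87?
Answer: 2227195411/234938640 ≈ 9.4799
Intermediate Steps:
Y(G) = 87/8 (Y(G) = -1/8*(-87) = 87/8)
W = 19400/1941 (W = -19400/(-1941) = -19400*(-1/1941) = 19400/1941 ≈ 9.9948)
J = 62329/121040 (J = (87/8 - 7802)/((-9)**2 - 15211) = -62329/(8*(81 - 15211)) = -62329/8/(-15130) = -62329/8*(-1/15130) = 62329/121040 ≈ 0.51495)
W - J = 19400/1941 - 1*62329/121040 = 19400/1941 - 62329/121040 = 2227195411/234938640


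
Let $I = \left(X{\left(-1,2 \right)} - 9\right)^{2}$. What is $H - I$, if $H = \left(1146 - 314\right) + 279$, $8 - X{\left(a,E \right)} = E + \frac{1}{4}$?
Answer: $\frac{17607}{16} \approx 1100.4$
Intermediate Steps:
$X{\left(a,E \right)} = \frac{31}{4} - E$ ($X{\left(a,E \right)} = 8 - \left(E + \frac{1}{4}\right) = 8 - \left(\frac{1}{4} + E\right) = \frac{31}{4} - E$)
$H = 1111$ ($H = 832 + 279 = 1111$)
$I = \frac{169}{16}$ ($I = \left(\left(\frac{31}{4} - 2\right) - 9\right)^{2} = \left(\frac{23}{4} - 9\right)^{2} = \left(- \frac{13}{4}\right)^{2} = \frac{169}{16} \approx 10.563$)
$H - I = 1111 - \frac{169}{16} = \frac{17607}{16}$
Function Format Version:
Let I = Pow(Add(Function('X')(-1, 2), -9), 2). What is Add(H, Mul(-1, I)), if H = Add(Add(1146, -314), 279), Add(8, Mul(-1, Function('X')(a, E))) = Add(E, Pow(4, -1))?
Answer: Rational(17607, 16) ≈ 1100.4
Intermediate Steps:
Function('X')(a, E) = Add(Rational(31, 4), Mul(-1, E)) (Function('X')(a, E) = Add(8, Mul(-1, Add(E, Pow(4, -1)))) = Add(8, Mul(-1, Add(E, Rational(1, 4)))) = Add(8, Mul(-1, Add(Rational(1, 4), E))) = Add(8, Add(Rational(-1, 4), Mul(-1, E))) = Add(Rational(31, 4), Mul(-1, E)))
H = 1111 (H = Add(832, 279) = 1111)
I = Rational(169, 16) (I = Pow(Add(Add(Rational(31, 4), Mul(-1, 2)), -9), 2) = Pow(Add(Add(Rational(31, 4), -2), -9), 2) = Pow(Add(Rational(23, 4), -9), 2) = Pow(Rational(-13, 4), 2) = Rational(169, 16) ≈ 10.563)
Add(H, Mul(-1, I)) = Add(1111, Mul(-1, Rational(169, 16))) = Add(1111, Rational(-169, 16)) = Rational(17607, 16)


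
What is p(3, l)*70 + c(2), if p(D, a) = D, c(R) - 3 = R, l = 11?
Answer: 215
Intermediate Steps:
c(R) = 3 + R
p(3, l)*70 + c(2) = 3*70 + (3 + 2) = 210 + 5 = 215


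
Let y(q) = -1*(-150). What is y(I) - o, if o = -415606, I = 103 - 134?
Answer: 415756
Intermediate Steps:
I = -31
y(q) = 150
y(I) - o = 150 - 1*(-415606) = 150 + 415606 = 415756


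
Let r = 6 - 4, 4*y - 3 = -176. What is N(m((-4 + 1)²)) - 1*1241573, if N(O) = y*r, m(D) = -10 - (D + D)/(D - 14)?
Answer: -2483319/2 ≈ -1.2417e+6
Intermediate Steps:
y = -173/4 (y = ¾ + (¼)*(-176) = ¾ - 44 = -173/4 ≈ -43.250)
r = 2
m(D) = -10 - 2*D/(-14 + D)
N(O) = -173/2 (N(O) = -173/4*2 = -173/2)
N(m((-4 + 1)²)) - 1*1241573 = -173/2 - 1*1241573 = -173/2 - 1241573 = -2483319/2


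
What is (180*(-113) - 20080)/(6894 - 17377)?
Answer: 40420/10483 ≈ 3.8558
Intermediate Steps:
(180*(-113) - 20080)/(6894 - 17377) = (-20340 - 20080)/(-10483) = -40420*(-1/10483) = 40420/10483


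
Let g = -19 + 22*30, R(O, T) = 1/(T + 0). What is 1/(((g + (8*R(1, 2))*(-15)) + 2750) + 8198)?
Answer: 1/11529 ≈ 8.6738e-5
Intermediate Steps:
R(O, T) = 1/T
g = 641 (g = -19 + 660 = 641)
1/(((g + (8*R(1, 2))*(-15)) + 2750) + 8198) = 1/(((641 + (8/2)*(-15)) + 2750) + 8198) = 1/(((641 + (8*(1/2))*(-15)) + 2750) + 8198) = 1/(((641 + 4*(-15)) + 2750) + 8198) = 1/(((641 - 60) + 2750) + 8198) = 1/((581 + 2750) + 8198) = 1/(3331 + 8198) = 1/11529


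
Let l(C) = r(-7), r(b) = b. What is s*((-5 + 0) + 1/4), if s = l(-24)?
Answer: 133/4 ≈ 33.250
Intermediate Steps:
l(C) = -7
s = -7
s*((-5 + 0) + 1/4) = -7*((-5 + 0) + 1/4) = -7*(-5 + 1*(1/4)) = -7*(-5 + 1/4) = -7*(-19/4) = 133/4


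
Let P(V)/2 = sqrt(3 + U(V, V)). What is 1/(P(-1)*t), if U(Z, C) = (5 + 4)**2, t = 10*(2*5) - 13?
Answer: sqrt(21)/7308 ≈ 0.00062706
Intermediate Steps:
t = 87 (t = 10*10 - 13 = 100 - 13 = 87)
U(Z, C) = 81 (U(Z, C) = 9**2 = 81)
P(V) = 4*sqrt(21) (P(V) = 2*sqrt(3 + 81) = 2*sqrt(84) = 2*(2*sqrt(21)) = 4*sqrt(21))
1/(P(-1)*t) = 1/((4*sqrt(21))*87) = 1/(348*sqrt(21)) = sqrt(21)/7308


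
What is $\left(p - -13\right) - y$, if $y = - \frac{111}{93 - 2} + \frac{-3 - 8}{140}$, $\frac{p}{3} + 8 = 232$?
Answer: $\frac{1249063}{1820} \approx 686.3$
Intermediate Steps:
$p = 672$ ($p = -24 + 3 \cdot 232 = -24 + 696 = 672$)
$y = - \frac{2363}{1820}$ ($y = - \frac{111}{93 - 2} + \left(-3 - 8\right) \frac{1}{140} = - \frac{111}{91} - \frac{11}{140} = - \frac{2363}{1820} \approx -1.2984$)
$\left(p - -13\right) - y = \left(672 - -13\right) - - \frac{2363}{1820} = \left(672 + 13\right) + \frac{2363}{1820} = 685 + \frac{2363}{1820} = \frac{1249063}{1820}$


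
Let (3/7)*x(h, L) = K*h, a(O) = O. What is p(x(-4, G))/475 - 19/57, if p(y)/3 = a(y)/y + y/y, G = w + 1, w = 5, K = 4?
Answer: -457/1425 ≈ -0.32070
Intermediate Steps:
G = 6 (G = 5 + 1 = 6)
x(h, L) = 28*h/3 (x(h, L) = 7*(4*h)/3 = 28*h/3)
p(y) = 6 (p(y) = 3*(y/y + y/y) = 3*(1 + 1) = 3*2 = 6)
p(x(-4, G))/475 - 19/57 = 6/475 - 19/57 = 6*(1/475) - 19*1/57 = 6/475 - ⅓ = -457/1425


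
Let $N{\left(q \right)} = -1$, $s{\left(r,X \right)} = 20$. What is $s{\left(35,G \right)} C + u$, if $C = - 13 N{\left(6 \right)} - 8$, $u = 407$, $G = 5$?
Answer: $507$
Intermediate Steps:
$C = 5$ ($C = \left(-13\right) \left(-1\right) - 8 = 13 - 8 = 5$)
$s{\left(35,G \right)} C + u = 20 \cdot 5 + 407 = 100 + 407 = 507$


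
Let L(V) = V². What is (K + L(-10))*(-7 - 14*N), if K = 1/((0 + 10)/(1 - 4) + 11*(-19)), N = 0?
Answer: -63697/91 ≈ -699.97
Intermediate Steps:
K = -3/637 (K = 1/(10/(-3) - 209) = 1/(10*(-⅓) - 209) = 1/(-10/3 - 209) = 1/(-637/3) = -3/637 ≈ -0.0047096)
(K + L(-10))*(-7 - 14*N) = (-3/637 + (-10)²)*(-7 - 14*0) = (-3/637 + 100)*(-7 + 0) = (63697/637)*(-7) = -63697/91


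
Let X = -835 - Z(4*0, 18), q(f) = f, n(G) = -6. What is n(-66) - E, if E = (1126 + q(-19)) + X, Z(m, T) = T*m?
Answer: -278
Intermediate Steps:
X = -835 (X = -835 - 18*4*0 = -835 - 18*0 = -835 - 1*0 = -835 + 0 = -835)
E = 272 (E = (1126 - 19) - 835 = 1107 - 835 = 272)
n(-66) - E = -6 - 1*272 = -6 - 272 = -278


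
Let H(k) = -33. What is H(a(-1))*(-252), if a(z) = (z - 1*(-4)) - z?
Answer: 8316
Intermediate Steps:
a(z) = 4 (a(z) = (z + 4) - z = (4 + z) - z = 4)
H(a(-1))*(-252) = -33*(-252) = 8316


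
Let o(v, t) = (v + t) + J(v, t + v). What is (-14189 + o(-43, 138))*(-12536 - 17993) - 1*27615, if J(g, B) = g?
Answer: 431560858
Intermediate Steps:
o(v, t) = t + 2*v (o(v, t) = (v + t) + v = (t + v) + v = t + 2*v)
(-14189 + o(-43, 138))*(-12536 - 17993) - 1*27615 = (-14189 + (138 + 2*(-43)))*(-12536 - 17993) - 1*27615 = (-14189 + (138 - 86))*(-30529) - 27615 = (-14189 + 52)*(-30529) - 27615 = -14137*(-30529) - 27615 = 431588473 - 27615 = 431560858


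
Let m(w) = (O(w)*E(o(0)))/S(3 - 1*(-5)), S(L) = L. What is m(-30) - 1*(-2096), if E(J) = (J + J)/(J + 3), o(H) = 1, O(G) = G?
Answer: 16753/8 ≈ 2094.1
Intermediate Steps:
E(J) = 2*J/(3 + J) (E(J) = (2*J)/(3 + J) = 2*J/(3 + J))
m(w) = w/16 (m(w) = (w*(2*1/(3 + 1)))/(3 - 1*(-5)) = (w*(2*1/4))/(3 + 5) = (w*(2*1*(1/4)))/8 = (w*(1/2))*(1/8) = (w/2)*(1/8) = w/16)
m(-30) - 1*(-2096) = (1/16)*(-30) - 1*(-2096) = -15/8 + 2096 = 16753/8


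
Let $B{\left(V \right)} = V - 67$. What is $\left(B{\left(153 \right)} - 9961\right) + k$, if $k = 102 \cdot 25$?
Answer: $-7325$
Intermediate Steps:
$B{\left(V \right)} = -67 + V$ ($B{\left(V \right)} = V - 67 = -67 + V$)
$k = 2550$
$\left(B{\left(153 \right)} - 9961\right) + k = \left(\left(-67 + 153\right) - 9961\right) + 2550 = \left(86 - 9961\right) + 2550 = -9875 + 2550 = -7325$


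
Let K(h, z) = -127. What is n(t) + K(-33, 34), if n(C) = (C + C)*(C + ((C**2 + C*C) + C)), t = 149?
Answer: 13320473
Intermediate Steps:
n(C) = 2*C*(2*C + 2*C**2) (n(C) = (2*C)*(C + ((C**2 + C**2) + C)) = (2*C)*(C + (2*C**2 + C)) = (2*C)*(C + (C + 2*C**2)) = (2*C)*(2*C + 2*C**2) = 2*C*(2*C + 2*C**2))
n(t) + K(-33, 34) = 4*149**2*(1 + 149) - 127 = 4*22201*150 - 127 = 13320600 - 127 = 13320473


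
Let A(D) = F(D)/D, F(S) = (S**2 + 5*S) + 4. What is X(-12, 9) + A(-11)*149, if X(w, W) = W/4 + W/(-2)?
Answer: -41819/44 ≈ -950.43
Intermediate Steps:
F(S) = 4 + S**2 + 5*S
A(D) = (4 + D**2 + 5*D)/D
X(w, W) = -W/4 (X(w, W) = W*(1/4) + W*(-1/2) = W/4 - W/2 = -W/4)
X(-12, 9) + A(-11)*149 = -1/4*9 + (5 - 11 + 4/(-11))*149 = -9/4 + (5 - 11 + 4*(-1/11))*149 = -9/4 + (5 - 11 - 4/11)*149 = -9/4 - 70/11*149 = -9/4 - 10430/11 = -41819/44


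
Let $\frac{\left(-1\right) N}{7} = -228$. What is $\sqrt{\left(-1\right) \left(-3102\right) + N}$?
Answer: $9 \sqrt{58} \approx 68.542$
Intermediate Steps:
$N = 1596$ ($N = \left(-7\right) \left(-228\right) = 1596$)
$\sqrt{\left(-1\right) \left(-3102\right) + N} = \sqrt{\left(-1\right) \left(-3102\right) + 1596} = \sqrt{3102 + 1596} = \sqrt{4698} = 9 \sqrt{58}$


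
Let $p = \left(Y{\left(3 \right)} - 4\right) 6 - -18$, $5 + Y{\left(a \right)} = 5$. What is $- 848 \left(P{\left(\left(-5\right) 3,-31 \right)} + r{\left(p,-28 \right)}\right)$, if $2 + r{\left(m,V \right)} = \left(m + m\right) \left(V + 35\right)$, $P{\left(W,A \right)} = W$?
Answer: $85648$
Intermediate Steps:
$Y{\left(a \right)} = 0$ ($Y{\left(a \right)} = -5 + 5 = 0$)
$p = -6$ ($p = \left(0 - 4\right) 6 - -18 = \left(-4\right) 6 + 18 = -24 + 18 = -6$)
$r{\left(m,V \right)} = -2 + 2 m \left(35 + V\right)$ ($r{\left(m,V \right)} = -2 + \left(m + m\right) \left(V + 35\right) = -2 + 2 m \left(35 + V\right)$)
$- 848 \left(P{\left(\left(-5\right) 3,-31 \right)} + r{\left(p,-28 \right)}\right) = - 848 \left(\left(-5\right) 3 + \left(-2 + 70 \left(-6\right) + 2 \left(-28\right) \left(-6\right)\right)\right) = - 848 \left(-15 - 86\right) = \left(-848\right) \left(-101\right) = 85648$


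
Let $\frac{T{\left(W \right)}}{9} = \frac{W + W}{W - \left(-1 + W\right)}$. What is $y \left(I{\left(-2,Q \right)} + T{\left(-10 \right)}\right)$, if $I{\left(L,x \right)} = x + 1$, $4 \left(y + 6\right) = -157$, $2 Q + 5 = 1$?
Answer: $\frac{32761}{4} \approx 8190.3$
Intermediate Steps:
$Q = -2$ ($Q = - \frac{5}{2} + \frac{1}{2} \cdot 1 = - \frac{5}{2} + \frac{1}{2} = -2$)
$y = - \frac{181}{4}$ ($y = -6 + \frac{1}{4} \left(-157\right) = -6 - \frac{157}{4} = - \frac{181}{4} \approx -45.25$)
$I{\left(L,x \right)} = 1 + x$
$T{\left(W \right)} = 18 W$ ($T{\left(W \right)} = 9 \frac{W + W}{W - \left(-1 + W\right)} = 9 \frac{2 W}{1} = 9 \cdot 2 W 1 = 9 \cdot 2 W = 18 W$)
$y \left(I{\left(-2,Q \right)} + T{\left(-10 \right)}\right) = - \frac{181 \left(\left(1 - 2\right) + 18 \left(-10\right)\right)}{4} = - \frac{181 \left(-1 - 180\right)}{4} = \left(- \frac{181}{4}\right) \left(-181\right) = \frac{32761}{4}$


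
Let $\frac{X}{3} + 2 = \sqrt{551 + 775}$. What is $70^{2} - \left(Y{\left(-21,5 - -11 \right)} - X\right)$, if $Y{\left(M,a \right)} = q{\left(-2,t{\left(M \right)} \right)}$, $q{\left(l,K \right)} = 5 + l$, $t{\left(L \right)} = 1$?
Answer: $4891 + 3 \sqrt{1326} \approx 5000.2$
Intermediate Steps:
$X = -6 + 3 \sqrt{1326}$ ($X = -6 + 3 \sqrt{551 + 775} = -6 + 3 \sqrt{1326} \approx 103.24$)
$Y{\left(M,a \right)} = 3$ ($Y{\left(M,a \right)} = 5 - 2 = 3$)
$70^{2} - \left(Y{\left(-21,5 - -11 \right)} - X\right) = 70^{2} - \left(3 - \left(-6 + 3 \sqrt{1326}\right)\right) = 4900 - \left(3 + \left(6 - 3 \sqrt{1326}\right)\right) = 4900 - \left(9 - 3 \sqrt{1326}\right) = 4891 + 3 \sqrt{1326}$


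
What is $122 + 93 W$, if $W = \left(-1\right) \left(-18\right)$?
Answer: $1796$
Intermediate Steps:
$W = 18$
$122 + 93 W = 122 + 93 \cdot 18 = 122 + 1674 = 1796$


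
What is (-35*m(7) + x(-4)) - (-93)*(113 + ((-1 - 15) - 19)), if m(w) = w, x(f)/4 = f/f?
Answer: 7013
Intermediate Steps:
x(f) = 4 (x(f) = 4*(f/f) = 4*1 = 4)
(-35*m(7) + x(-4)) - (-93)*(113 + ((-1 - 15) - 19)) = (-35*7 + 4) - (-93)*(113 + ((-1 - 15) - 19)) = (-245 + 4) - (-93)*(113 + (-16 - 19)) = -241 - (-93)*(113 - 35) = -241 - (-93)*78 = -241 - 1*(-7254) = -241 + 7254 = 7013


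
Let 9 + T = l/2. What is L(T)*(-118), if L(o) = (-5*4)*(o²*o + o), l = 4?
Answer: -826000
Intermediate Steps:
T = -7 (T = -9 + 4/2 = -9 + 4*(½) = -9 + 2 = -7)
L(o) = -20*o - 20*o³ (L(o) = -20*(o³ + o) = -20*(o + o³) = -20*o - 20*o³)
L(T)*(-118) = -20*(-7)*(1 + (-7)²)*(-118) = -20*(-7)*(1 + 49)*(-118) = -20*(-7)*50*(-118) = 7000*(-118) = -826000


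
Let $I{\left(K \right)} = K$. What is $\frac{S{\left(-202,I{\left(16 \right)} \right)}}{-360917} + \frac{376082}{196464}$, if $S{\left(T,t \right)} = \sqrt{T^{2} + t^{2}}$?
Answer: $\frac{188041}{98232} - \frac{2 \sqrt{10265}}{360917} \approx 1.9137$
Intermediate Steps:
$\frac{S{\left(-202,I{\left(16 \right)} \right)}}{-360917} + \frac{376082}{196464} = \frac{\sqrt{\left(-202\right)^{2} + 16^{2}}}{-360917} + \frac{376082}{196464} = \sqrt{40804 + 256} \left(- \frac{1}{360917}\right) + 376082 \cdot \frac{1}{196464} = \sqrt{41060} \left(- \frac{1}{360917}\right) + \frac{188041}{98232} = 2 \sqrt{10265} \left(- \frac{1}{360917}\right) + \frac{188041}{98232} = - \frac{2 \sqrt{10265}}{360917} + \frac{188041}{98232} = \frac{188041}{98232} - \frac{2 \sqrt{10265}}{360917}$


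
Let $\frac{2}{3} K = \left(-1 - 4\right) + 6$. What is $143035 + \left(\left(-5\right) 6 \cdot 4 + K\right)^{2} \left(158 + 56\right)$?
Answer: $\frac{6296153}{2} \approx 3.1481 \cdot 10^{6}$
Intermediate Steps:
$K = \frac{3}{2}$ ($K = \frac{3 \left(\left(-1 - 4\right) + 6\right)}{2} = \frac{3 \left(-5 + 6\right)}{2} = \frac{3}{2} \cdot 1 = \frac{3}{2} \approx 1.5$)
$143035 + \left(\left(-5\right) 6 \cdot 4 + K\right)^{2} \left(158 + 56\right) = 143035 + \left(\left(-5\right) 6 \cdot 4 + \frac{3}{2}\right)^{2} \left(158 + 56\right) = 143035 + \left(\left(-30\right) 4 + \frac{3}{2}\right)^{2} \cdot 214 = 143035 + \left(-120 + \frac{3}{2}\right)^{2} \cdot 214 = 143035 + \left(- \frac{237}{2}\right)^{2} \cdot 214 = 143035 + \frac{56169}{4} \cdot 214 = 143035 + \frac{6010083}{2} = \frac{6296153}{2}$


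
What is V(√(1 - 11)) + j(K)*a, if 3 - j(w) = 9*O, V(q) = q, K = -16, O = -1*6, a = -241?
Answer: -13737 + I*√10 ≈ -13737.0 + 3.1623*I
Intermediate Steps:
O = -6
j(w) = 57 (j(w) = 3 - 9*(-6) = 3 - 1*(-54) = 3 + 54 = 57)
V(√(1 - 11)) + j(K)*a = √(1 - 11) + 57*(-241) = √(-10) - 13737 = I*√10 - 13737 = -13737 + I*√10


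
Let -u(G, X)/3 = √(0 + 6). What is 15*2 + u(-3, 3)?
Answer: 30 - 3*√6 ≈ 22.652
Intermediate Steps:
u(G, X) = -3*√6 (u(G, X) = -3*√(0 + 6) = -3*√6)
15*2 + u(-3, 3) = 15*2 - 3*√6 = 30 - 3*√6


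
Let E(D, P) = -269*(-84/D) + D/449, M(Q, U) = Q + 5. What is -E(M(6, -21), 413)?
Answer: -10145725/4939 ≈ -2054.2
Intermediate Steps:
M(Q, U) = 5 + Q
E(D, P) = 22596/D + D/449 (E(D, P) = -269*(-84/D) + D*(1/449) = -269*(-84/D) + D/449 = -(-22596)/D + D/449 = 22596/D + D/449)
-E(M(6, -21), 413) = -(22596/(5 + 6) + (5 + 6)/449) = -(22596/11 + (1/449)*11) = -(22596*(1/11) + 11/449) = -(22596/11 + 11/449) = -1*10145725/4939 = -10145725/4939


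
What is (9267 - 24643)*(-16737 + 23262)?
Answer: -100328400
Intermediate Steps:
(9267 - 24643)*(-16737 + 23262) = -15376*6525 = -100328400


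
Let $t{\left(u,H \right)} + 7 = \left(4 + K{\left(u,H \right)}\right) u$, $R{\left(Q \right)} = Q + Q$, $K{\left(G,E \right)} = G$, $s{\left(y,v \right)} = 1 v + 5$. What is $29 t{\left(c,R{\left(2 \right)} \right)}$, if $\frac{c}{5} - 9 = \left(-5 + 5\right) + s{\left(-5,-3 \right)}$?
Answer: $93902$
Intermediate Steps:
$s{\left(y,v \right)} = 5 + v$ ($s{\left(y,v \right)} = v + 5 = 5 + v$)
$R{\left(Q \right)} = 2 Q$
$c = 55$ ($c = 45 + 5 \left(\left(-5 + 5\right) + \left(5 - 3\right)\right) = 45 + 5 \left(0 + 2\right) = 45 + 5 \cdot 2 = 45 + 10 = 55$)
$t{\left(u,H \right)} = -7 + u \left(4 + u\right)$ ($t{\left(u,H \right)} = -7 + \left(4 + u\right) u = -7 + u \left(4 + u\right)$)
$29 t{\left(c,R{\left(2 \right)} \right)} = 29 \left(-7 + 55^{2} + 4 \cdot 55\right) = 29 \left(-7 + 3025 + 220\right) = 29 \cdot 3238 = 93902$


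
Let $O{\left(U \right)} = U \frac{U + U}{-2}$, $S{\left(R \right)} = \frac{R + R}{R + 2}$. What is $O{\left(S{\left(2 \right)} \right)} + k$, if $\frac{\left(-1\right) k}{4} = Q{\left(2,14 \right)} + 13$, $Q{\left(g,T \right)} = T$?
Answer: $-109$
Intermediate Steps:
$S{\left(R \right)} = \frac{2 R}{2 + R}$
$k = -108$ ($k = - 4 \left(14 + 13\right) = \left(-4\right) 27 = -108$)
$O{\left(U \right)} = - U^{2}$ ($O{\left(U \right)} = U 2 U \left(- \frac{1}{2}\right) = U \left(- U\right) = - U^{2}$)
$O{\left(S{\left(2 \right)} \right)} + k = - \left(2 \cdot 2 \frac{1}{2 + 2}\right)^{2} - 108 = - \left(2 \cdot 2 \cdot \frac{1}{4}\right)^{2} - 108 = - 1^{2} - 108 = \left(-1\right) 1 - 108 = -1 - 108 = -109$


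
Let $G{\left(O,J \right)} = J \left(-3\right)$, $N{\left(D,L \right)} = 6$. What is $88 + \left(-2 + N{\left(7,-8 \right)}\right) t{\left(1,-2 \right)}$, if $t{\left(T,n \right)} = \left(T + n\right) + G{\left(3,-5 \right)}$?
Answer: $144$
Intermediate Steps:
$G{\left(O,J \right)} = - 3 J$
$t{\left(T,n \right)} = 15 + T + n$ ($t{\left(T,n \right)} = \left(T + n\right) - -15 = \left(T + n\right) + 15 = 15 + T + n$)
$88 + \left(-2 + N{\left(7,-8 \right)}\right) t{\left(1,-2 \right)} = 88 + \left(-2 + 6\right) \left(15 + 1 - 2\right) = 88 + 4 \cdot 14 = 88 + 56 = 144$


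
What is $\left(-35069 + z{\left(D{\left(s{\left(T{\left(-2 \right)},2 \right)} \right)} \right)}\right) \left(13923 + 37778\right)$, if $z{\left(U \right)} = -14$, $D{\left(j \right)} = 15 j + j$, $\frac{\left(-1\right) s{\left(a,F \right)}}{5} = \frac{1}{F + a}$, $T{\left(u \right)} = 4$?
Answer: $-1813826183$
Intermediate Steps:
$s{\left(a,F \right)} = - \frac{5}{F + a}$
$D{\left(j \right)} = 16 j$
$\left(-35069 + z{\left(D{\left(s{\left(T{\left(-2 \right)},2 \right)} \right)} \right)}\right) \left(13923 + 37778\right) = \left(-35069 - 14\right) \left(13923 + 37778\right) = \left(-35083\right) 51701 = -1813826183$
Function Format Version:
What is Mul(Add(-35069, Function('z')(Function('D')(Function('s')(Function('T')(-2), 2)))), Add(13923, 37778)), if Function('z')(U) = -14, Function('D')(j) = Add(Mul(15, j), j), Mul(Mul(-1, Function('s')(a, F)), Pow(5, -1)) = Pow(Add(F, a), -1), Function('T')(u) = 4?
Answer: -1813826183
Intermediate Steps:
Function('s')(a, F) = Mul(-5, Pow(Add(F, a), -1))
Function('D')(j) = Mul(16, j)
Mul(Add(-35069, Function('z')(Function('D')(Function('s')(Function('T')(-2), 2)))), Add(13923, 37778)) = Mul(Add(-35069, -14), Add(13923, 37778)) = Mul(-35083, 51701) = -1813826183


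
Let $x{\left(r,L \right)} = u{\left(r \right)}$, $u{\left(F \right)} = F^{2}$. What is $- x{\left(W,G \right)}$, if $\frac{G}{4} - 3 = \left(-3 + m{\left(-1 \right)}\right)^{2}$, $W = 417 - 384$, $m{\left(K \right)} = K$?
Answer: $-1089$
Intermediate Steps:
$W = 33$ ($W = 417 - 384 = 33$)
$G = 76$ ($G = 12 + 4 \left(-3 - 1\right)^{2} = 12 + 4 \left(-4\right)^{2} = 12 + 4 \cdot 16 = 12 + 64 = 76$)
$x{\left(r,L \right)} = r^{2}$
$- x{\left(W,G \right)} = - 33^{2} = \left(-1\right) 1089 = -1089$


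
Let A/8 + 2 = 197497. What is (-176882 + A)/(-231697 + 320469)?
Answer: 701539/44386 ≈ 15.805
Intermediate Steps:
A = 1579960 (A = -16 + 8*197497 = -16 + 1579976 = 1579960)
(-176882 + A)/(-231697 + 320469) = (-176882 + 1579960)/(-231697 + 320469) = 1403078/88772 = 1403078*(1/88772) = 701539/44386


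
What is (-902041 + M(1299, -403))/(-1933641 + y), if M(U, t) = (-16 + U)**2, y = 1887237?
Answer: -20668/1289 ≈ -16.034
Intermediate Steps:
(-902041 + M(1299, -403))/(-1933641 + y) = (-902041 + (-16 + 1299)**2)/(-1933641 + 1887237) = (-902041 + 1283**2)/(-46404) = (-902041 + 1646089)*(-1/46404) = 744048*(-1/46404) = -20668/1289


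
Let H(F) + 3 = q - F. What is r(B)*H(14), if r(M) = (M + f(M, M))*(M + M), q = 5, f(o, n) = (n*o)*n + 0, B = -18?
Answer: -2527200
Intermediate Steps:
f(o, n) = o*n² (f(o, n) = o*n² + 0 = o*n²)
H(F) = 2 - F (H(F) = -3 + (5 - F) = 2 - F)
r(M) = 2*M*(M + M³) (r(M) = (M + M*M²)*(M + M) = (M + M³)*(2*M) = 2*M*(M + M³))
r(B)*H(14) = (2*(-18)²*(1 + (-18)²))*(2 - 1*14) = (2*324*(1 + 324))*(2 - 14) = (2*324*325)*(-12) = 210600*(-12) = -2527200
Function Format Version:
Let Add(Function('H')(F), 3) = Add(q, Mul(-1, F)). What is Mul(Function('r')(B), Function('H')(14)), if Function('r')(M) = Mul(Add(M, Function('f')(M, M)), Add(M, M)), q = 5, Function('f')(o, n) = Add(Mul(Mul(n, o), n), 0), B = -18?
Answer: -2527200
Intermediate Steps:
Function('f')(o, n) = Mul(o, Pow(n, 2)) (Function('f')(o, n) = Add(Mul(o, Pow(n, 2)), 0) = Mul(o, Pow(n, 2)))
Function('H')(F) = Add(2, Mul(-1, F)) (Function('H')(F) = Add(-3, Add(5, Mul(-1, F))) = Add(2, Mul(-1, F)))
Function('r')(M) = Mul(2, M, Add(M, Pow(M, 3))) (Function('r')(M) = Mul(Add(M, Mul(M, Pow(M, 2))), Add(M, M)) = Mul(Add(M, Pow(M, 3)), Mul(2, M)) = Mul(2, M, Add(M, Pow(M, 3))))
Mul(Function('r')(B), Function('H')(14)) = Mul(Mul(2, Pow(-18, 2), Add(1, Pow(-18, 2))), Add(2, Mul(-1, 14))) = Mul(Mul(2, 324, Add(1, 324)), Add(2, -14)) = Mul(Mul(2, 324, 325), -12) = Mul(210600, -12) = -2527200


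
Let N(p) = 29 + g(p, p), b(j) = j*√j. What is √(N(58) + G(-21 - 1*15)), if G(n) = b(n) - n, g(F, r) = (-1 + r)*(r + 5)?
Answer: 2*√(914 - 54*I) ≈ 60.491 - 1.7854*I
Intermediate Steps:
b(j) = j^(3/2)
g(F, r) = (-1 + r)*(5 + r)
N(p) = 24 + p² + 4*p (N(p) = 29 + (-5 + p² + 4*p) = 24 + p² + 4*p)
G(n) = n^(3/2) - n
√(N(58) + G(-21 - 1*15)) = √((24 + 58² + 4*58) + ((-21 - 1*15)^(3/2) - (-21 - 1*15))) = √((24 + 3364 + 232) + ((-21 - 15)^(3/2) - (-21 - 15))) = √(3620 + ((-36)^(3/2) - 1*(-36))) = √(3620 + (-216*I + 36)) = √(3620 + (36 - 216*I)) = √(3656 - 216*I)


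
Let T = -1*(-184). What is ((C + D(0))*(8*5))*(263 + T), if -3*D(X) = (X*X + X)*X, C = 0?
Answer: 0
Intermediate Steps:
T = 184
D(X) = -X*(X + X**2)/3 (D(X) = -(X*X + X)*X/3 = -(X**2 + X)*X/3 = -(X + X**2)*X/3 = -X*(X + X**2)/3)
((C + D(0))*(8*5))*(263 + T) = ((0 + (1/3)*0**2*(-1 - 1*0))*(8*5))*(263 + 184) = ((0 + (1/3)*0*(-1 + 0))*40)*447 = ((0 + (1/3)*0*(-1))*40)*447 = ((0 + 0)*40)*447 = (0*40)*447 = 0*447 = 0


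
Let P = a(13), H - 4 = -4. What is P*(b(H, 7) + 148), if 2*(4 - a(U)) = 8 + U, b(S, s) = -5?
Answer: -1859/2 ≈ -929.50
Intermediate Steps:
H = 0 (H = 4 - 4 = 0)
a(U) = -U/2 (a(U) = 4 - (8 + U)/2 = 4 + (-4 - U/2) = -U/2)
P = -13/2 (P = -½*13 = -13/2 ≈ -6.5000)
P*(b(H, 7) + 148) = -13*(-5 + 148)/2 = -13/2*143 = -1859/2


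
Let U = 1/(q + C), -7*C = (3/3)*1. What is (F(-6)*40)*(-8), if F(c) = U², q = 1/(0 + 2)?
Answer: -12544/5 ≈ -2508.8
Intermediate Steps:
q = ½ (q = 1/2 = ½ ≈ 0.50000)
C = -⅐ (C = -3/3/7 = -3*(⅓)/7 = -1/7 = -⅐*1 = -⅐ ≈ -0.14286)
U = 14/5 (U = 1/(½ - ⅐) = 1/(5/14) = 14/5 ≈ 2.8000)
F(c) = 196/25 (F(c) = (14/5)² = 196/25)
(F(-6)*40)*(-8) = ((196/25)*40)*(-8) = (1568/5)*(-8) = -12544/5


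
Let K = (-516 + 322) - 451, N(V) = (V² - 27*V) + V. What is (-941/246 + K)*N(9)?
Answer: 8140161/82 ≈ 99270.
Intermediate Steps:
N(V) = V² - 26*V
K = -645 (K = -194 - 451 = -645)
(-941/246 + K)*N(9) = (-941/246 - 645)*(9*(-26 + 9)) = (-941*1/246 - 645)*(9*(-17)) = (-941/246 - 645)*(-153) = -159611/246*(-153) = 8140161/82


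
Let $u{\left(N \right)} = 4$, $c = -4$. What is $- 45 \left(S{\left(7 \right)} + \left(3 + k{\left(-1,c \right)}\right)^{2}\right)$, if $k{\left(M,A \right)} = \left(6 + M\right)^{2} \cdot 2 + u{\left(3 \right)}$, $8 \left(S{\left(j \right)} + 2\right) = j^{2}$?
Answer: $- \frac{1171125}{8} \approx -1.4639 \cdot 10^{5}$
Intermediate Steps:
$S{\left(j \right)} = -2 + \frac{j^{2}}{8}$
$k{\left(M,A \right)} = 4 + 2 \left(6 + M\right)^{2}$ ($k{\left(M,A \right)} = \left(6 + M\right)^{2} \cdot 2 + 4 = 2 \left(6 + M\right)^{2} + 4 = 4 + 2 \left(6 + M\right)^{2}$)
$- 45 \left(S{\left(7 \right)} + \left(3 + k{\left(-1,c \right)}\right)^{2}\right) = - 45 \left(\left(-2 + \frac{7^{2}}{8}\right) + \left(3 + \left(4 + 2 \left(6 - 1\right)^{2}\right)\right)^{2}\right) = - 45 \left(\left(-2 + \frac{1}{8} \cdot 49\right) + \left(3 + \left(4 + 2 \cdot 5^{2}\right)\right)^{2}\right) = - 45 \left(\left(-2 + \frac{49}{8}\right) + \left(3 + \left(4 + 2 \cdot 25\right)\right)^{2}\right) = - 45 \left(\frac{33}{8} + \left(3 + \left(4 + 50\right)\right)^{2}\right) = - 45 \left(\frac{33}{8} + \left(3 + 54\right)^{2}\right) = - 45 \left(\frac{33}{8} + 57^{2}\right) = - 45 \left(\frac{33}{8} + 3249\right) = \left(-45\right) \frac{26025}{8} = - \frac{1171125}{8}$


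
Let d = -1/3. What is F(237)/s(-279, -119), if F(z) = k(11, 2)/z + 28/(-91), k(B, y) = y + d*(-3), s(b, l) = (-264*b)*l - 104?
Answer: 303/9001827536 ≈ 3.3660e-8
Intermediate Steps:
s(b, l) = -104 - 264*b*l (s(b, l) = -264*b*l - 104 = -104 - 264*b*l)
d = -1/3 (d = -1*1/3 = -1/3 ≈ -0.33333)
k(B, y) = 1 + y (k(B, y) = y - 1/3*(-3) = y + 1 = 1 + y)
F(z) = -4/13 + 3/z (F(z) = (1 + 2)/z + 28/(-91) = 3/z + 28*(-1/91) = 3/z - 4/13 = -4/13 + 3/z)
F(237)/s(-279, -119) = (-4/13 + 3/237)/(-104 - 264*(-279)*(-119)) = (-4/13 + 3*(1/237))/(-104 - 8765064) = (-4/13 + 1/79)/(-8765168) = -303/1027*(-1/8765168) = 303/9001827536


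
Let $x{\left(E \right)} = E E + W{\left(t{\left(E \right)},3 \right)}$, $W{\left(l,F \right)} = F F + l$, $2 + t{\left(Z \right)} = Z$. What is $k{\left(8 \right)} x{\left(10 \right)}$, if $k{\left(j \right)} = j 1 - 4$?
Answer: $468$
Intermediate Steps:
$t{\left(Z \right)} = -2 + Z$
$k{\left(j \right)} = -4 + j$ ($k{\left(j \right)} = j - 4 = -4 + j$)
$W{\left(l,F \right)} = l + F^{2}$ ($W{\left(l,F \right)} = F^{2} + l = l + F^{2}$)
$x{\left(E \right)} = 7 + E + E^{2}$ ($x{\left(E \right)} = E E + \left(\left(-2 + E\right) + 3^{2}\right) = E^{2} + \left(\left(-2 + E\right) + 9\right) = E^{2} + \left(7 + E\right) = 7 + E + E^{2}$)
$k{\left(8 \right)} x{\left(10 \right)} = \left(-4 + 8\right) \left(7 + 10 + 10^{2}\right) = 4 \left(7 + 10 + 100\right) = 4 \cdot 117 = 468$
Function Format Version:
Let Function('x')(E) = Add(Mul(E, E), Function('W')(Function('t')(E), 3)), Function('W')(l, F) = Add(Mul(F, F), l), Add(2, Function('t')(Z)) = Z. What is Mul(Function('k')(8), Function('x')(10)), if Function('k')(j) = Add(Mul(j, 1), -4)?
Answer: 468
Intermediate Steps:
Function('t')(Z) = Add(-2, Z)
Function('k')(j) = Add(-4, j) (Function('k')(j) = Add(j, -4) = Add(-4, j))
Function('W')(l, F) = Add(l, Pow(F, 2)) (Function('W')(l, F) = Add(Pow(F, 2), l) = Add(l, Pow(F, 2)))
Function('x')(E) = Add(7, E, Pow(E, 2)) (Function('x')(E) = Add(Mul(E, E), Add(Add(-2, E), Pow(3, 2))) = Add(Pow(E, 2), Add(Add(-2, E), 9)) = Add(Pow(E, 2), Add(7, E)) = Add(7, E, Pow(E, 2)))
Mul(Function('k')(8), Function('x')(10)) = Mul(Add(-4, 8), Add(7, 10, Pow(10, 2))) = Mul(4, Add(7, 10, 100)) = Mul(4, 117) = 468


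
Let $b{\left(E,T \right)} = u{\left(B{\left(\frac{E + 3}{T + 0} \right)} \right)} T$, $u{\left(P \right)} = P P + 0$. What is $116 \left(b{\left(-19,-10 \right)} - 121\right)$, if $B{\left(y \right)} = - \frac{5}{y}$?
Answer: $- \frac{202913}{8} \approx -25364.0$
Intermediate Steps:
$u{\left(P \right)} = P^{2}$ ($u{\left(P \right)} = P^{2} + 0 = P^{2}$)
$b{\left(E,T \right)} = \frac{25 T^{3}}{\left(3 + E\right)^{2}}$ ($b{\left(E,T \right)} = \left(- \frac{5}{\left(E + 3\right) \frac{1}{T + 0}}\right)^{2} T = \left(- \frac{5}{\left(3 + E\right) \frac{1}{T}}\right)^{2} T = \left(- \frac{5}{\frac{1}{T} \left(3 + E\right)}\right)^{2} T = \left(- 5 \frac{T}{3 + E}\right)^{2} T = \left(- \frac{5 T}{3 + E}\right)^{2} T = \frac{25 T^{2}}{\left(3 + E\right)^{2}} T = \frac{25 T^{3}}{\left(3 + E\right)^{2}}$)
$116 \left(b{\left(-19,-10 \right)} - 121\right) = 116 \left(\frac{25 \left(-10\right)^{3}}{\left(3 - 19\right)^{2}} - 121\right) = 116 \left(25 \left(-1000\right) \frac{1}{256} - 121\right) = 116 \left(- \frac{3125}{32} - 121\right) = 116 \left(- \frac{6997}{32}\right) = - \frac{202913}{8}$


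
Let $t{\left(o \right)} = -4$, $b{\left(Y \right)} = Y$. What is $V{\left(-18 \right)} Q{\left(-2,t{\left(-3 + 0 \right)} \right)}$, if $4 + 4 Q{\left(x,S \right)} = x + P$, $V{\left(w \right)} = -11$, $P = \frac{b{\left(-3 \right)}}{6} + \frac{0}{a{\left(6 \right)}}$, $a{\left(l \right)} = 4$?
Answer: $\frac{143}{8} \approx 17.875$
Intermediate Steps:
$P = - \frac{1}{2}$ ($P = - \frac{3}{6} + \frac{0}{4} = \left(-3\right) \frac{1}{6} + 0 \cdot \frac{1}{4} = - \frac{1}{2} + 0 = - \frac{1}{2} \approx -0.5$)
$Q{\left(x,S \right)} = - \frac{9}{8} + \frac{x}{4}$ ($Q{\left(x,S \right)} = -1 + \frac{x - \frac{1}{2}}{4} = -1 + \frac{- \frac{1}{2} + x}{4} = -1 + \left(- \frac{1}{8} + \frac{x}{4}\right) = - \frac{9}{8} + \frac{x}{4}$)
$V{\left(-18 \right)} Q{\left(-2,t{\left(-3 + 0 \right)} \right)} = - 11 \left(- \frac{9}{8} + \frac{1}{4} \left(-2\right)\right) = - 11 \left(- \frac{9}{8} - \frac{1}{2}\right) = \left(-11\right) \left(- \frac{13}{8}\right) = \frac{143}{8}$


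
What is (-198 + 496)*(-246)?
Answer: -73308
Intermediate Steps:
(-198 + 496)*(-246) = 298*(-246) = -73308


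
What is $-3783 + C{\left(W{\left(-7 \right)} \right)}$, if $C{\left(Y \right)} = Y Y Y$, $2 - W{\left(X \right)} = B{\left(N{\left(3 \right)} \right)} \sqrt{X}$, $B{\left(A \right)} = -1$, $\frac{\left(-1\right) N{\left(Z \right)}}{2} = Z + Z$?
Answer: $-3817 + 5 i \sqrt{7} \approx -3817.0 + 13.229 i$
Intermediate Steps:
$N{\left(Z \right)} = - 4 Z$ ($N{\left(Z \right)} = - 2 \left(Z + Z\right) = - 2 \cdot 2 Z = - 4 Z$)
$W{\left(X \right)} = 2 + \sqrt{X}$ ($W{\left(X \right)} = 2 - - \sqrt{X} = 2 + \sqrt{X}$)
$C{\left(Y \right)} = Y^{3}$ ($C{\left(Y \right)} = Y^{2} Y = Y^{3}$)
$-3783 + C{\left(W{\left(-7 \right)} \right)} = -3783 + \left(2 + \sqrt{-7}\right)^{3} = -3783 + \left(2 + i \sqrt{7}\right)^{3}$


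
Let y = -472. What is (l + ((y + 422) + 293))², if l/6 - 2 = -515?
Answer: 8037225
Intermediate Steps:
l = -3078 (l = 12 + 6*(-515) = 12 - 3090 = -3078)
(l + ((y + 422) + 293))² = (-3078 + ((-472 + 422) + 293))² = (-3078 + (-50 + 293))² = (-3078 + 243)² = (-2835)² = 8037225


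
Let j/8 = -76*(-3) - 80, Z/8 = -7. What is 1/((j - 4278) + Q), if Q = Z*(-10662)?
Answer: 1/593978 ≈ 1.6836e-6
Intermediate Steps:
Z = -56 (Z = 8*(-7) = -56)
j = 1184 (j = 8*(-76*(-3) - 80) = 8*(228 - 80) = 8*148 = 1184)
Q = 597072 (Q = -56*(-10662) = 597072)
1/((j - 4278) + Q) = 1/((1184 - 4278) + 597072) = 1/(-3094 + 597072) = 1/593978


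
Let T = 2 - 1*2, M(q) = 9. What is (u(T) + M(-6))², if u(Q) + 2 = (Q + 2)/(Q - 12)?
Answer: 1681/36 ≈ 46.694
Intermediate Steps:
T = 0 (T = 2 - 2 = 0)
u(Q) = -2 + (2 + Q)/(-12 + Q) (u(Q) = -2 + (Q + 2)/(Q - 12) = -2 + (2 + Q)/(-12 + Q))
(u(T) + M(-6))² = ((26 - 1*0)/(-12 + 0) + 9)² = ((26 + 0)/(-12) + 9)² = (-1/12*26 + 9)² = (-13/6 + 9)² = (41/6)² = 1681/36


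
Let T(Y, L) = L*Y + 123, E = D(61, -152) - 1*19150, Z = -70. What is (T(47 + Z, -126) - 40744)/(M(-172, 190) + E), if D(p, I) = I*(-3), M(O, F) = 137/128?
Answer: 4828544/2392695 ≈ 2.0180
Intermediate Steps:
M(O, F) = 137/128 (M(O, F) = 137*(1/128) = 137/128)
D(p, I) = -3*I
E = -18694 (E = -3*(-152) - 1*19150 = 456 - 19150 = -18694)
T(Y, L) = 123 + L*Y
(T(47 + Z, -126) - 40744)/(M(-172, 190) + E) = ((123 - 126*(47 - 70)) - 40744)/(137/128 - 18694) = ((123 - 126*(-23)) - 40744)/(-2392695/128) = ((123 + 2898) - 40744)*(-128/2392695) = (3021 - 40744)*(-128/2392695) = -37723*(-128/2392695) = 4828544/2392695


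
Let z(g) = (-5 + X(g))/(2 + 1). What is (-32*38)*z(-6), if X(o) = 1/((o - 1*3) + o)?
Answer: 92416/45 ≈ 2053.7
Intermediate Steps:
X(o) = 1/(-3 + 2*o) (X(o) = 1/((o - 3) + o) = 1/((-3 + o) + o) = 1/(-3 + 2*o))
z(g) = -5/3 + 1/(3*(-3 + 2*g)) (z(g) = (-5 + 1/(-3 + 2*g))/(2 + 1) = (-5 + 1/(-3 + 2*g))/3 = (-5 + 1/(-3 + 2*g))*(⅓) = -5/3 + 1/(3*(-3 + 2*g)))
(-32*38)*z(-6) = (-32*38)*(2*(8 - 5*(-6))/(3*(-3 + 2*(-6)))) = -2432*(8 + 30)/(3*(-3 - 12)) = -2432*38/(3*(-15)) = -2432*(-1)*38/(3*15) = -1216*(-76/45) = 92416/45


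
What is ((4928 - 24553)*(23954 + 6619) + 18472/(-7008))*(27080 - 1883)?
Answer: -4414478551463791/292 ≈ -1.5118e+13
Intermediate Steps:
((4928 - 24553)*(23954 + 6619) + 18472/(-7008))*(27080 - 1883) = (-19625*30573 + 18472*(-1/7008))*25197 = (-599995125 - 2309/876)*25197 = -525595731809/876*25197 = -4414478551463791/292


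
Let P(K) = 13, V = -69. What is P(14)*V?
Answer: -897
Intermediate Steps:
P(14)*V = 13*(-69) = -897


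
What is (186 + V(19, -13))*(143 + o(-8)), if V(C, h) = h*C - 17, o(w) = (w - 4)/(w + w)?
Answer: -22425/2 ≈ -11213.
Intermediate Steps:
o(w) = (-4 + w)/(2*w) (o(w) = (-4 + w)/((2*w)) = (-4 + w)*(1/(2*w)) = (-4 + w)/(2*w))
V(C, h) = -17 + C*h (V(C, h) = C*h - 17 = -17 + C*h)
(186 + V(19, -13))*(143 + o(-8)) = (186 + (-17 + 19*(-13)))*(143 + (½)*(-4 - 8)/(-8)) = (186 + (-17 - 247))*(143 + (½)*(-⅛)*(-12)) = (186 - 264)*(143 + ¾) = -78*575/4 = -22425/2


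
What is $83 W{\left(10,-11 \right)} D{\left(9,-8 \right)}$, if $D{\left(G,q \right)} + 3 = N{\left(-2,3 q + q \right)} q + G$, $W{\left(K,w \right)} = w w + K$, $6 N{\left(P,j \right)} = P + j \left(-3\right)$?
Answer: $- \frac{3892534}{3} \approx -1.2975 \cdot 10^{6}$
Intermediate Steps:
$N{\left(P,j \right)} = - \frac{j}{2} + \frac{P}{6}$ ($N{\left(P,j \right)} = \frac{P + j \left(-3\right)}{6} = \frac{P - 3 j}{6} = - \frac{j}{2} + \frac{P}{6}$)
$W{\left(K,w \right)} = K + w^{2}$ ($W{\left(K,w \right)} = w^{2} + K = K + w^{2}$)
$D{\left(G,q \right)} = -3 + G + q \left(- \frac{1}{3} - 2 q\right)$ ($D{\left(G,q \right)} = -3 + \left(\left(- \frac{3 q + q}{2} + \frac{1}{6} \left(-2\right)\right) q + G\right) = -3 + \left(\left(- \frac{4 q}{2} - \frac{1}{3}\right) q + G\right) = -3 + \left(\left(- 2 q - \frac{1}{3}\right) q + G\right) = -3 + \left(\left(- \frac{1}{3} - 2 q\right) q + G\right) = -3 + \left(q \left(- \frac{1}{3} - 2 q\right) + G\right) = -3 + \left(G + q \left(- \frac{1}{3} - 2 q\right)\right) = -3 + G + q \left(- \frac{1}{3} - 2 q\right)$)
$83 W{\left(10,-11 \right)} D{\left(9,-8 \right)} = 83 \left(10 + \left(-11\right)^{2}\right) \left(-3 + 9 - 2 \left(-8\right)^{2} - - \frac{8}{3}\right) = 83 \left(10 + 121\right) \left(-3 + 9 - 128 + \frac{8}{3}\right) = 83 \cdot 131 \left(-3 + 9 - 128 + \frac{8}{3}\right) = 10873 \left(- \frac{358}{3}\right) = - \frac{3892534}{3}$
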